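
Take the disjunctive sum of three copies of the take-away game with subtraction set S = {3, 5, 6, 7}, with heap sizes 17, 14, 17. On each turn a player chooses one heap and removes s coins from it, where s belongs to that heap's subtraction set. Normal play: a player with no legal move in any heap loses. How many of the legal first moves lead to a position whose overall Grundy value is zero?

All heaps use S = {3, 5, 6, 7}:
n :  0  1  2  3  4  5  6  7  8  9 10 11 12 13 14 15 16 17
G :  0  0  0  1  1  1  2  2  2  3  0  0  0  1  1  1  2  2
Heap A: G(17) = 2.
Heap B: G(14) = 1.
Heap C: G(17) = 2.
Combined Grundy value = 2 ⊕ 1 ⊕ 2 = 1.
A winning move leaves total XOR = 0, i.e. changes one component's Grundy value g to g ⊕ X where X is the current total.
Heap A: need g' = 2⊕1 = 3. Options: 17−3→G=1, 17−5→G=0, 17−6→G=0, 17−7→G=0. Hits: 0.
Heap B: need g' = 1⊕1 = 0. Options: 14−3→G=0, 14−5→G=3, 14−6→G=2, 14−7→G=2. Hits: 1.
Heap C: need g' = 2⊕1 = 3. Options: 17−3→G=1, 17−5→G=0, 17−6→G=0, 17−7→G=0. Hits: 0.

1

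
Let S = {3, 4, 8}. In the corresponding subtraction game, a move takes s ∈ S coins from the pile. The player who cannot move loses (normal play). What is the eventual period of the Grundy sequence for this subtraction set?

G(0) = 0
G(1) = mex{} = 0
G(2) = mex{} = 0
G(3) = mex{0} = 1
G(4) = mex{0,0} = 1
G(5) = mex{0,0} = 1
G(6) = mex{1,0} = 2
G(7) = mex{1,1} = 0
G(8) = mex{1,1,0} = 2
G(9) = mex{2,1,0} = 3
G(10) = mex{0,2,0} = 1
G(11) = mex{2,0,1} = 3
G(12) = mex{3,2,1} = 0
G(13) = mex{1,3,1} = 0
G(14) = mex{3,1,2} = 0
G(15) = mex{0,3,0} = 1
G(16) = mex{0,0,2} = 1
G(17) = mex{0,0,3} = 1
G(18) = mex{1,0,1} = 2
G(19) = mex{1,1,3} = 0
G(20) = mex{1,1,0} = 2
G(21) = mex{2,1,0} = 3
G(22) = mex{0,2,0} = 1
G(23) = mex{2,0,1} = 3
G(24) = mex{3,2,1} = 0
G(25) = mex{1,3,1} = 0
G(n+12) = G(n) holds for n = 0,…,7 (a full window of length max(S) = 8), so the sequence is purely periodic with period 12.

12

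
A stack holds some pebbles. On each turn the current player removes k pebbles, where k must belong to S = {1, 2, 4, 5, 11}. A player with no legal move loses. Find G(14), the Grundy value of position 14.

n :  0  1  2  3  4  5  6  7  8  9 10 11 12 13 14
G :  0  1  2  0  1  2  0  1  2  0  1  2  0  1  2

2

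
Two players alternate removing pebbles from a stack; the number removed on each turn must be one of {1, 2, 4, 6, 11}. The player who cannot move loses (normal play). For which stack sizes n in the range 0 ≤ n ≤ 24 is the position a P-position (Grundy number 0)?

0, 3, 8, 13, 16, 21

n :  0  1  2  3  4  5  6  7  8  9 10 11 12 13 14 15 16 17 18 19 20 21 22 23 24
G :  0  1  2  0  1  2  3  4  0  1  2  3  4  0  1  2  0  1  2  3  4  0  1  2  3
P-positions are exactly the n with G(n) = 0.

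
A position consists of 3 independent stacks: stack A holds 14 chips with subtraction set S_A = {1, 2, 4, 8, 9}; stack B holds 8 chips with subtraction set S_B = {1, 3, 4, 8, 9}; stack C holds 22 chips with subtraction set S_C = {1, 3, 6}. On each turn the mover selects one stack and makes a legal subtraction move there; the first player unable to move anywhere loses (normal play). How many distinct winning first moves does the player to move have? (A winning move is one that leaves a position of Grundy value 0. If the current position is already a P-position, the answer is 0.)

0

Stack A, S = {1, 2, 4, 8, 9}:
n :  0  1  2  3  4  5  6  7  8  9 10 11 12 13 14
G :  0  1  2  0  1  2  0  1  2  3  4  5  3  0  1
G_A(14) = 1.
Stack B, S = {1, 3, 4, 8, 9}:
G(0) = 0
G(1) = mex{0} = 1
G(2) = mex{1} = 0
G(3) = mex{0,0} = 1
G(4) = mex{1,1,0} = 2
G(5) = mex{2,0,1} = 3
G(6) = mex{3,1,0} = 2
G(7) = mex{2,2,1} = 0
G(8) = mex{0,3,2,0} = 1
G_B(8) = 1.
Stack C, S = {1, 3, 6}:
n :  0  1  2  3  4  5  6  7  8  9 10 11 12 13 14 15 16 17 18 19 20 21 22
G :  0  1  0  1  0  1  2  3  2  0  1  0  1  0  1  2  3  2  0  1  0  1  0
G_C(22) = 0.
Combined Grundy value = 1 ⊕ 1 ⊕ 0 = 0.
A winning move leaves total XOR = 0, i.e. changes one component's Grundy value g to g ⊕ X where X is the current total.
Stack A: target g' = 1⊕0 = 1, but every legal move changes the Grundy value (mex property), so 0 moves.
Stack B: target g' = 1⊕0 = 1, but every legal move changes the Grundy value (mex property), so 0 moves.
Stack C: target g' = 0⊕0 = 0, but every legal move changes the Grundy value (mex property), so 0 moves.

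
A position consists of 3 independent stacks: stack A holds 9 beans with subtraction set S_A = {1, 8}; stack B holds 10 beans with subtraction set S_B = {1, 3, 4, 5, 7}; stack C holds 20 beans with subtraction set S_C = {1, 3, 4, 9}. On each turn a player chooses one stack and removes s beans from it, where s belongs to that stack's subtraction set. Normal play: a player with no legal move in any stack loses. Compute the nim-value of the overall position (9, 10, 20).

Stack A, S = {1, 8}:
G(0) = 0
G(1) = mex{0} = 1
G(2) = mex{1} = 0
G(3) = mex{0} = 1
G(4) = mex{1} = 0
G(5) = mex{0} = 1
G(6) = mex{1} = 0
G(7) = mex{0} = 1
G(8) = mex{1,0} = 2
G(9) = mex{2,1} = 0
G_A(9) = 0.
Stack B, S = {1, 3, 4, 5, 7}:
G(0) = 0
G(1) = mex{0} = 1
G(2) = mex{1} = 0
G(3) = mex{0,0} = 1
G(4) = mex{1,1,0} = 2
G(5) = mex{2,0,1,0} = 3
G(6) = mex{3,1,0,1} = 2
G(7) = mex{2,2,1,0,0} = 3
G(8) = mex{3,3,2,1,1} = 0
G(9) = mex{0,2,3,2,0} = 1
G(10) = mex{1,3,2,3,1} = 0
G_B(10) = 0.
Stack C, S = {1, 3, 4, 9}:
n :  0  1  2  3  4  5  6  7  8  9 10 11 12 13 14 15 16 17 18 19 20
G :  0  1  0  1  2  3  2  0  1  4  3  2  0  1  0  1  2  3  2  0  1
G_C(20) = 1.
Combined Grundy value = 0 ⊕ 0 ⊕ 1 = 1.

1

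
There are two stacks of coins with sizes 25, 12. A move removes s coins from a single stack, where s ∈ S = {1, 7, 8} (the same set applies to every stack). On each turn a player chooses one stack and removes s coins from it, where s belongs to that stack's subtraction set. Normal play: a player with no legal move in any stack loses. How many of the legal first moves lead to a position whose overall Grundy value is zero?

0

All stacks use S = {1, 7, 8}:
G(0) = 0
G(1) = mex{0} = 1
G(2) = mex{1} = 0
G(3) = mex{0} = 1
G(4) = mex{1} = 0
G(5) = mex{0} = 1
G(6) = mex{1} = 0
G(7) = mex{0,0} = 1
G(8) = mex{1,1,0} = 2
G(9) = mex{2,0,1} = 3
G(10) = mex{3,1,0} = 2
G(11) = mex{2,0,1} = 3
G(12) = mex{3,1,0} = 2
G(13) = mex{2,0,1} = 3
G(14) = mex{3,1,0} = 2
G(15) = mex{2,2,1} = 0
G(16) = mex{0,3,2} = 1
G(17) = mex{1,2,3} = 0
G(18) = mex{0,3,2} = 1
G(19) = mex{1,2,3} = 0
G(20) = mex{0,3,2} = 1
G(21) = mex{1,2,3} = 0
G(22) = mex{0,0,2} = 1
G(23) = mex{1,1,0} = 2
G(24) = mex{2,0,1} = 3
G(25) = mex{3,1,0} = 2
Stack A: G(25) = 2.
Stack B: G(12) = 2.
Combined Grundy value = 2 ⊕ 2 = 0.
A winning move leaves total XOR = 0, i.e. changes one component's Grundy value g to g ⊕ X where X is the current total.
Stack A: target g' = 2⊕0 = 2, but every legal move changes the Grundy value (mex property), so 0 moves.
Stack B: target g' = 2⊕0 = 2, but every legal move changes the Grundy value (mex property), so 0 moves.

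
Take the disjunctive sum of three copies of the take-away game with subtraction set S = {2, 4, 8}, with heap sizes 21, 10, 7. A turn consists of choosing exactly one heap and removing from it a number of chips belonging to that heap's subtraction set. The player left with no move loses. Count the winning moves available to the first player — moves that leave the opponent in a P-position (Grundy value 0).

All heaps use S = {2, 4, 8}:
G(0) = 0
G(1) = mex{} = 0
G(2) = mex{0} = 1
G(3) = mex{0} = 1
G(4) = mex{1,0} = 2
G(5) = mex{1,0} = 2
G(6) = mex{2,1} = 0
G(7) = mex{2,1} = 0
G(8) = mex{0,2,0} = 1
G(9) = mex{0,2,0} = 1
G(10) = mex{1,0,1} = 2
G(11) = mex{1,0,1} = 2
G(12) = mex{2,1,2} = 0
G(13) = mex{2,1,2} = 0
G(14) = mex{0,2,0} = 1
G(15) = mex{0,2,0} = 1
G(16) = mex{1,0,1} = 2
G(17) = mex{1,0,1} = 2
G(18) = mex{2,1,2} = 0
G(19) = mex{2,1,2} = 0
G(20) = mex{0,2,0} = 1
G(21) = mex{0,2,0} = 1
Heap A: G(21) = 1.
Heap B: G(10) = 2.
Heap C: G(7) = 0.
Combined Grundy value = 1 ⊕ 2 ⊕ 0 = 3.
A winning move leaves total XOR = 0, i.e. changes one component's Grundy value g to g ⊕ X where X is the current total.
Heap A: need g' = 1⊕3 = 2. Options: 21−2→G=0, 21−4→G=2, 21−8→G=0. Hits: 1.
Heap B: need g' = 2⊕3 = 1. Options: 10−2→G=1, 10−4→G=0, 10−8→G=1. Hits: 2.
Heap C: need g' = 0⊕3 = 3. Options: 7−2→G=2, 7−4→G=1. Hits: 0.

3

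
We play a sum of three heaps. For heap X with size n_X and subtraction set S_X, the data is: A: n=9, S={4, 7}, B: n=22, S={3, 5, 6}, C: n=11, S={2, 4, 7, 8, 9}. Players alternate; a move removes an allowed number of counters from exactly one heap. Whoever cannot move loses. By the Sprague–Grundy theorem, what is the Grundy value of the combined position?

Heap A, S = {4, 7}:
n : 0 1 2 3 4 5 6 7 8 9
G : 0 0 0 0 1 1 1 1 2 2
G_A(9) = 2.
Heap B, S = {3, 5, 6}:
n :  0  1  2  3  4  5  6  7  8  9 10 11 12 13 14 15 16 17 18 19 20 21 22
G :  0  0  0  1  1  1  2  2  2  0  0  0  1  1  1  2  2  2  0  0  0  1  1
G_B(22) = 1.
Heap C, S = {2, 4, 7, 8, 9}:
n :  0  1  2  3  4  5  6  7  8  9 10 11
G :  0  0  1  1  2  2  0  3  1  4  2  0
G_C(11) = 0.
Combined Grundy value = 2 ⊕ 1 ⊕ 0 = 3.

3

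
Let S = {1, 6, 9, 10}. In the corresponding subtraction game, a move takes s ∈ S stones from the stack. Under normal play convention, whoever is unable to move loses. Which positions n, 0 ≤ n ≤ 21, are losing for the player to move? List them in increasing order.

0, 2, 4, 7, 15, 18, 20

n :  0  1  2  3  4  5  6  7  8  9 10 11 12 13 14 15 16 17 18 19 20 21
G :  0  1  0  1  0  1  2  0  1  2  3  2  3  2  3  0  1  3  0  1  0  1
P-positions are exactly the n with G(n) = 0.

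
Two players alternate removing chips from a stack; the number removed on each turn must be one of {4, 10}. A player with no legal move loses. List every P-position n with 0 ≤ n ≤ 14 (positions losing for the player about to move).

0, 1, 2, 3, 8, 9, 14

n :  0  1  2  3  4  5  6  7  8  9 10 11 12 13 14
G :  0  0  0  0  1  1  1  1  0  0  2  2  1  1  0
P-positions are exactly the n with G(n) = 0.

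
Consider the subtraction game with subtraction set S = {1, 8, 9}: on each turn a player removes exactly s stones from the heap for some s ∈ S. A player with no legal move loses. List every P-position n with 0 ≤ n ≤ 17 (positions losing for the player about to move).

0, 2, 4, 6, 16

n :  0  1  2  3  4  5  6  7  8  9 10 11 12 13 14 15 16 17
G :  0  1  0  1  0  1  0  1  2  3  2  3  2  3  2  3  0  1
P-positions are exactly the n with G(n) = 0.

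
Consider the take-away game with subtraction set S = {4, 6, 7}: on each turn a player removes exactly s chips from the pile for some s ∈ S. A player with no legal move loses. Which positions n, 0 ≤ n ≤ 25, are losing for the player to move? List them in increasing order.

0, 1, 2, 3, 11, 12, 13, 14, 22, 23, 24, 25

G(0) = 0
G(1) = mex{} = 0
G(2) = mex{} = 0
G(3) = mex{} = 0
G(4) = mex{0} = 1
G(5) = mex{0} = 1
G(6) = mex{0,0} = 1
G(7) = mex{0,0,0} = 1
G(8) = mex{1,0,0} = 2
G(9) = mex{1,0,0} = 2
G(10) = mex{1,1,0} = 2
G(11) = mex{1,1,1} = 0
G(12) = mex{2,1,1} = 0
G(13) = mex{2,1,1} = 0
G(14) = mex{2,2,1} = 0
G(15) = mex{0,2,2} = 1
G(16) = mex{0,2,2} = 1
G(17) = mex{0,0,2} = 1
G(18) = mex{0,0,0} = 1
G(19) = mex{1,0,0} = 2
G(20) = mex{1,0,0} = 2
G(21) = mex{1,1,0} = 2
G(22) = mex{1,1,1} = 0
G(23) = mex{2,1,1} = 0
G(24) = mex{2,1,1} = 0
G(25) = mex{2,2,1} = 0
P-positions are exactly the n with G(n) = 0.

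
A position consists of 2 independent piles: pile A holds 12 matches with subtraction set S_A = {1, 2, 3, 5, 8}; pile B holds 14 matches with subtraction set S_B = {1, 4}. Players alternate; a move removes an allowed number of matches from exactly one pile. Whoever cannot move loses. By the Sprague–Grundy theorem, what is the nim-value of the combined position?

Pile A, S = {1, 2, 3, 5, 8}:
n :  0  1  2  3  4  5  6  7  8  9 10 11 12
G :  0  1  2  3  0  1  2  3  4  5  0  1  2
G_A(12) = 2.
Pile B, S = {1, 4}:
G(0) = 0
G(1) = mex{0} = 1
G(2) = mex{1} = 0
G(3) = mex{0} = 1
G(4) = mex{1,0} = 2
G(5) = mex{2,1} = 0
G(6) = mex{0,0} = 1
G(7) = mex{1,1} = 0
G(8) = mex{0,2} = 1
G(9) = mex{1,0} = 2
G(10) = mex{2,1} = 0
G(11) = mex{0,0} = 1
G(12) = mex{1,1} = 0
G(13) = mex{0,2} = 1
G(14) = mex{1,0} = 2
G_B(14) = 2.
Combined Grundy value = 2 ⊕ 2 = 0.

0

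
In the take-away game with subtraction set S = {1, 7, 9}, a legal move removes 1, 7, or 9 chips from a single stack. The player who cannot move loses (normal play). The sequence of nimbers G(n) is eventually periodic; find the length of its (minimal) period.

2

G(0) = 0
G(1) = mex{0} = 1
G(2) = mex{1} = 0
G(3) = mex{0} = 1
G(4) = mex{1} = 0
G(5) = mex{0} = 1
G(6) = mex{1} = 0
G(7) = mex{0,0} = 1
G(8) = mex{1,1} = 0
G(9) = mex{0,0,0} = 1
G(10) = mex{1,1,1} = 0
G(11) = mex{0,0,0} = 1
G(12) = mex{1,1,1} = 0
G(13) = mex{0,0,0} = 1
G(14) = mex{1,1,1} = 0
G(n+2) = G(n) holds for n = 0,…,8 (a full window of length max(S) = 9), so the sequence is purely periodic with period 2.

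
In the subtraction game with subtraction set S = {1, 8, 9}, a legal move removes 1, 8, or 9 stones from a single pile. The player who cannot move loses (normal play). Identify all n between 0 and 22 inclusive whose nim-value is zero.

0, 2, 4, 6, 16, 18, 20, 22

n :  0  1  2  3  4  5  6  7  8  9 10 11 12 13 14 15 16 17 18 19 20 21 22
G :  0  1  0  1  0  1  0  1  2  3  2  3  2  3  2  3  0  1  0  1  0  1  0
P-positions are exactly the n with G(n) = 0.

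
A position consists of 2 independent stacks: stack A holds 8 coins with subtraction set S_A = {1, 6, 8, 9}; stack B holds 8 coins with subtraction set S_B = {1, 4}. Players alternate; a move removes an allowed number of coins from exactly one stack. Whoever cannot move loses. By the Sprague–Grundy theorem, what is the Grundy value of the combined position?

0

Stack A, S = {1, 6, 8, 9}:
G(0) = 0
G(1) = mex{0} = 1
G(2) = mex{1} = 0
G(3) = mex{0} = 1
G(4) = mex{1} = 0
G(5) = mex{0} = 1
G(6) = mex{1,0} = 2
G(7) = mex{2,1} = 0
G(8) = mex{0,0,0} = 1
G_A(8) = 1.
Stack B, S = {1, 4}:
G(0) = 0
G(1) = mex{0} = 1
G(2) = mex{1} = 0
G(3) = mex{0} = 1
G(4) = mex{1,0} = 2
G(5) = mex{2,1} = 0
G(6) = mex{0,0} = 1
G(7) = mex{1,1} = 0
G(8) = mex{0,2} = 1
G_B(8) = 1.
Combined Grundy value = 1 ⊕ 1 = 0.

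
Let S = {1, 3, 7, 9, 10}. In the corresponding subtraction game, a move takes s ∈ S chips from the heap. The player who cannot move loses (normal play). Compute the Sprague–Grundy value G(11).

3

G(0) = 0
G(1) = mex{0} = 1
G(2) = mex{1} = 0
G(3) = mex{0,0} = 1
G(4) = mex{1,1} = 0
G(5) = mex{0,0} = 1
G(6) = mex{1,1} = 0
G(7) = mex{0,0,0} = 1
G(8) = mex{1,1,1} = 0
G(9) = mex{0,0,0,0} = 1
G(10) = mex{1,1,1,1,0} = 2
G(11) = mex{2,0,0,0,1} = 3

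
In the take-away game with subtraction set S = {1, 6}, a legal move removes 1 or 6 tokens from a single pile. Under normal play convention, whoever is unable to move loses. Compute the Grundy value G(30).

G(0) = 0
G(1) = mex{0} = 1
G(2) = mex{1} = 0
G(3) = mex{0} = 1
G(4) = mex{1} = 0
G(5) = mex{0} = 1
G(6) = mex{1,0} = 2
G(7) = mex{2,1} = 0
G(8) = mex{0,0} = 1
G(9) = mex{1,1} = 0
G(10) = mex{0,0} = 1
G(11) = mex{1,1} = 0
G(12) = mex{0,2} = 1
G(13) = mex{1,0} = 2
G(14) = mex{2,1} = 0
G(15) = mex{0,0} = 1
G(16) = mex{1,1} = 0
G(17) = mex{0,0} = 1
G(18) = mex{1,1} = 0
G(19) = mex{0,2} = 1
G(20) = mex{1,0} = 2
G(21) = mex{2,1} = 0
G(22) = mex{0,0} = 1
G(23) = mex{1,1} = 0
G(24) = mex{0,0} = 1
G(25) = mex{1,1} = 0
G(26) = mex{0,2} = 1
G(27) = mex{1,0} = 2
G(28) = mex{2,1} = 0
G(29) = mex{0,0} = 1
G(30) = mex{1,1} = 0

0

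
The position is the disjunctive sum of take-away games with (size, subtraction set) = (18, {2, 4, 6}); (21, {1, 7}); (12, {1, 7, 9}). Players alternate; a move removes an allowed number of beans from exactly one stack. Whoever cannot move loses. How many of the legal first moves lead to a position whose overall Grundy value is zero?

0

Stack A, S = {2, 4, 6}:
G(0) = 0
G(1) = mex{} = 0
G(2) = mex{0} = 1
G(3) = mex{0} = 1
G(4) = mex{1,0} = 2
G(5) = mex{1,0} = 2
G(6) = mex{2,1,0} = 3
G(7) = mex{2,1,0} = 3
G(8) = mex{3,2,1} = 0
G(9) = mex{3,2,1} = 0
G(10) = mex{0,3,2} = 1
G(11) = mex{0,3,2} = 1
G(12) = mex{1,0,3} = 2
G(13) = mex{1,0,3} = 2
G(14) = mex{2,1,0} = 3
G(15) = mex{2,1,0} = 3
G(16) = mex{3,2,1} = 0
G(17) = mex{3,2,1} = 0
G(18) = mex{0,3,2} = 1
G_A(18) = 1.
Stack B, S = {1, 7}:
n :  0  1  2  3  4  5  6  7  8  9 10 11 12 13 14 15 16 17 18 19 20 21
G :  0  1  0  1  0  1  0  1  0  1  0  1  0  1  0  1  0  1  0  1  0  1
G_B(21) = 1.
Stack C, S = {1, 7, 9}:
n :  0  1  2  3  4  5  6  7  8  9 10 11 12
G :  0  1  0  1  0  1  0  1  0  1  0  1  0
G_C(12) = 0.
Combined Grundy value = 1 ⊕ 1 ⊕ 0 = 0.
A winning move leaves total XOR = 0, i.e. changes one component's Grundy value g to g ⊕ X where X is the current total.
Stack A: target g' = 1⊕0 = 1, but every legal move changes the Grundy value (mex property), so 0 moves.
Stack B: target g' = 1⊕0 = 1, but every legal move changes the Grundy value (mex property), so 0 moves.
Stack C: target g' = 0⊕0 = 0, but every legal move changes the Grundy value (mex property), so 0 moves.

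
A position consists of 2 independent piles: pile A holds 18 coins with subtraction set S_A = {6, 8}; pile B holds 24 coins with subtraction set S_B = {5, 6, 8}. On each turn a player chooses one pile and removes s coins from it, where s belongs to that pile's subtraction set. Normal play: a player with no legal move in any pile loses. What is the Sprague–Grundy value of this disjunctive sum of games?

2

Pile A, S = {6, 8}:
G(0) = 0
G(1) = mex{} = 0
G(2) = mex{} = 0
G(3) = mex{} = 0
G(4) = mex{} = 0
G(5) = mex{} = 0
G(6) = mex{0} = 1
G(7) = mex{0} = 1
G(8) = mex{0,0} = 1
G(9) = mex{0,0} = 1
G(10) = mex{0,0} = 1
G(11) = mex{0,0} = 1
G(12) = mex{1,0} = 2
G(13) = mex{1,0} = 2
G(14) = mex{1,1} = 0
G(15) = mex{1,1} = 0
G(16) = mex{1,1} = 0
G(17) = mex{1,1} = 0
G(18) = mex{2,1} = 0
G_A(18) = 0.
Pile B, S = {5, 6, 8}:
n :  0  1  2  3  4  5  6  7  8  9 10 11 12 13 14 15 16 17 18 19 20 21 22 23 24
G :  0  0  0  0  0  1  1  1  1  1  2  2  2  0  0  0  0  0  1  1  1  1  1  2  2
G_B(24) = 2.
Combined Grundy value = 0 ⊕ 2 = 2.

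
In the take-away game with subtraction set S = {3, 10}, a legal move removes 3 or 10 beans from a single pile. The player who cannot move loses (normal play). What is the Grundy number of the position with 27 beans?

0

G(0) = 0
G(1) = mex{} = 0
G(2) = mex{} = 0
G(3) = mex{0} = 1
G(4) = mex{0} = 1
G(5) = mex{0} = 1
G(6) = mex{1} = 0
G(7) = mex{1} = 0
G(8) = mex{1} = 0
G(9) = mex{0} = 1
G(10) = mex{0,0} = 1
G(11) = mex{0,0} = 1
G(12) = mex{1,0} = 2
G(13) = mex{1,1} = 0
G(14) = mex{1,1} = 0
G(15) = mex{2,1} = 0
G(16) = mex{0,0} = 1
G(17) = mex{0,0} = 1
G(18) = mex{0,0} = 1
G(19) = mex{1,1} = 0
G(20) = mex{1,1} = 0
G(21) = mex{1,1} = 0
G(22) = mex{0,2} = 1
G(23) = mex{0,0} = 1
G(24) = mex{0,0} = 1
G(25) = mex{1,0} = 2
G(26) = mex{1,1} = 0
G(27) = mex{1,1} = 0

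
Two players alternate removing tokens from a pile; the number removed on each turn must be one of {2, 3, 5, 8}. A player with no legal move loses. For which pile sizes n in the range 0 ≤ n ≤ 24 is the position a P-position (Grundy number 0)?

G(0) = 0
G(1) = mex{} = 0
G(2) = mex{0} = 1
G(3) = mex{0,0} = 1
G(4) = mex{1,0} = 2
G(5) = mex{1,1,0} = 2
G(6) = mex{2,1,0} = 3
G(7) = mex{2,2,1} = 0
G(8) = mex{3,2,1,0} = 4
G(9) = mex{0,3,2,0} = 1
G(10) = mex{4,0,2,1} = 3
G(11) = mex{1,4,3,1} = 0
G(12) = mex{3,1,0,2} = 4
G(13) = mex{0,3,4,2} = 1
G(14) = mex{4,0,1,3} = 2
G(15) = mex{1,4,3,0} = 2
G(16) = mex{2,1,0,4} = 3
G(17) = mex{2,2,4,1} = 0
G(18) = mex{3,2,1,3} = 0
G(19) = mex{0,3,2,0} = 1
G(20) = mex{0,0,2,4} = 1
G(21) = mex{1,0,3,1} = 2
G(22) = mex{1,1,0,2} = 3
G(23) = mex{2,1,0,2} = 3
G(24) = mex{3,2,1,3} = 0
P-positions are exactly the n with G(n) = 0.

0, 1, 7, 11, 17, 18, 24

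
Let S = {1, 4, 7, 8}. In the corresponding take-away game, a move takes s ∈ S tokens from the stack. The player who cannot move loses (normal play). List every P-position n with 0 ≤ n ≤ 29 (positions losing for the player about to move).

0, 2, 5, 11, 14, 16, 25, 27

G(0) = 0
G(1) = mex{0} = 1
G(2) = mex{1} = 0
G(3) = mex{0} = 1
G(4) = mex{1,0} = 2
G(5) = mex{2,1} = 0
G(6) = mex{0,0} = 1
G(7) = mex{1,1,0} = 2
G(8) = mex{2,2,1,0} = 3
G(9) = mex{3,0,0,1} = 2
G(10) = mex{2,1,1,0} = 3
G(11) = mex{3,2,2,1} = 0
G(12) = mex{0,3,0,2} = 1
G(13) = mex{1,2,1,0} = 3
G(14) = mex{3,3,2,1} = 0
G(15) = mex{0,0,3,2} = 1
G(16) = mex{1,1,2,3} = 0
G(17) = mex{0,3,3,2} = 1
G(18) = mex{1,0,0,3} = 2
G(19) = mex{2,1,1,0} = 3
G(20) = mex{3,0,3,1} = 2
G(21) = mex{2,1,0,3} = 4
G(22) = mex{4,2,1,0} = 3
G(23) = mex{3,3,0,1} = 2
G(24) = mex{2,2,1,0} = 3
G(25) = mex{3,4,2,1} = 0
G(26) = mex{0,3,3,2} = 1
G(27) = mex{1,2,2,3} = 0
G(28) = mex{0,3,4,2} = 1
G(29) = mex{1,0,3,4} = 2
P-positions are exactly the n with G(n) = 0.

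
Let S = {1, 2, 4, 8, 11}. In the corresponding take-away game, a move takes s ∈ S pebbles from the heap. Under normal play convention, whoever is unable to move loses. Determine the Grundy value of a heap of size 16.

1

n :  0  1  2  3  4  5  6  7  8  9 10 11 12 13 14 15 16
G :  0  1  2  0  1  2  0  1  2  0  1  2  0  1  2  0  1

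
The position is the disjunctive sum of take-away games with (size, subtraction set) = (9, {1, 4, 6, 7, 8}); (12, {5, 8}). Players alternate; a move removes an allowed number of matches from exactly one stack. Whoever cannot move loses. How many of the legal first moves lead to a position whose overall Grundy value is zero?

Stack A, S = {1, 4, 6, 7, 8}:
G(0) = 0
G(1) = mex{0} = 1
G(2) = mex{1} = 0
G(3) = mex{0} = 1
G(4) = mex{1,0} = 2
G(5) = mex{2,1} = 0
G(6) = mex{0,0,0} = 1
G(7) = mex{1,1,1,0} = 2
G(8) = mex{2,2,0,1,0} = 3
G(9) = mex{3,0,1,0,1} = 2
G_A(9) = 2.
Stack B, S = {5, 8}:
G(0) = 0
G(1) = mex{} = 0
G(2) = mex{} = 0
G(3) = mex{} = 0
G(4) = mex{} = 0
G(5) = mex{0} = 1
G(6) = mex{0} = 1
G(7) = mex{0} = 1
G(8) = mex{0,0} = 1
G(9) = mex{0,0} = 1
G(10) = mex{1,0} = 2
G(11) = mex{1,0} = 2
G(12) = mex{1,0} = 2
G_B(12) = 2.
Combined Grundy value = 2 ⊕ 2 = 0.
A winning move leaves total XOR = 0, i.e. changes one component's Grundy value g to g ⊕ X where X is the current total.
Stack A: target g' = 2⊕0 = 2, but every legal move changes the Grundy value (mex property), so 0 moves.
Stack B: target g' = 2⊕0 = 2, but every legal move changes the Grundy value (mex property), so 0 moves.

0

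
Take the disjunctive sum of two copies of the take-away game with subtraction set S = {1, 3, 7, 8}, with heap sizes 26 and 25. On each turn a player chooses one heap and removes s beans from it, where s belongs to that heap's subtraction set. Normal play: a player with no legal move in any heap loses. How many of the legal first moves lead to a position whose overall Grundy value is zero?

All heaps use S = {1, 3, 7, 8}:
n :  0  1  2  3  4  5  6  7  8  9 10 11 12 13 14 15 16 17 18 19 20 21 22 23 24 25 26
G :  0  1  0  1  0  1  0  1  2  3  2  3  2  3  2  0  1  0  1  0  1  0  1  2  3  2  3
Heap A: G(26) = 3.
Heap B: G(25) = 2.
Combined Grundy value = 3 ⊕ 2 = 1.
A winning move leaves total XOR = 0, i.e. changes one component's Grundy value g to g ⊕ X where X is the current total.
Heap A: need g' = 3⊕1 = 2. Options: 26−1→G=2, 26−3→G=2, 26−7→G=0, 26−8→G=1. Hits: 2.
Heap B: need g' = 2⊕1 = 3. Options: 25−1→G=3, 25−3→G=1, 25−7→G=1, 25−8→G=0. Hits: 1.

3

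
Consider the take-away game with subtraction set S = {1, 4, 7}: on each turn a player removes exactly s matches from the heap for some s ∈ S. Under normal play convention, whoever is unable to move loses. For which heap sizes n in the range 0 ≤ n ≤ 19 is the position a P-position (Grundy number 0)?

n :  0  1  2  3  4  5  6  7  8  9 10 11 12 13 14 15 16 17 18 19
G :  0  1  0  1  2  0  1  2  0  1  0  1  2  0  1  2  0  1  0  1
P-positions are exactly the n with G(n) = 0.

0, 2, 5, 8, 10, 13, 16, 18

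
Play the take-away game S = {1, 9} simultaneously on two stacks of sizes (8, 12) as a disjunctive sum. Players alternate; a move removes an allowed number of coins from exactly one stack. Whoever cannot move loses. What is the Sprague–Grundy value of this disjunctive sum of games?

0

All stacks use S = {1, 9}:
n :  0  1  2  3  4  5  6  7  8  9 10 11 12
G :  0  1  0  1  0  1  0  1  0  1  0  1  0
Stack A: G(8) = 0.
Stack B: G(12) = 0.
Combined Grundy value = 0 ⊕ 0 = 0.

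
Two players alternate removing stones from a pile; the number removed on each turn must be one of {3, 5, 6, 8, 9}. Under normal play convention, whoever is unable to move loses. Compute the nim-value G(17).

1

n :  0  1  2  3  4  5  6  7  8  9 10 11 12 13 14 15 16 17
G :  0  0  0  1  1  1  2  2  2  3  3  3  0  0  0  1  1  1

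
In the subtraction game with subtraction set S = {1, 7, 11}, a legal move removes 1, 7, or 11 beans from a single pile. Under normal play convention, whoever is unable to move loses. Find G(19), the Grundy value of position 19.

G(0) = 0
G(1) = mex{0} = 1
G(2) = mex{1} = 0
G(3) = mex{0} = 1
G(4) = mex{1} = 0
G(5) = mex{0} = 1
G(6) = mex{1} = 0
G(7) = mex{0,0} = 1
G(8) = mex{1,1} = 0
G(9) = mex{0,0} = 1
G(10) = mex{1,1} = 0
G(11) = mex{0,0,0} = 1
G(12) = mex{1,1,1} = 0
G(13) = mex{0,0,0} = 1
G(14) = mex{1,1,1} = 0
G(15) = mex{0,0,0} = 1
G(16) = mex{1,1,1} = 0
G(17) = mex{0,0,0} = 1
G(18) = mex{1,1,1} = 0
G(19) = mex{0,0,0} = 1

1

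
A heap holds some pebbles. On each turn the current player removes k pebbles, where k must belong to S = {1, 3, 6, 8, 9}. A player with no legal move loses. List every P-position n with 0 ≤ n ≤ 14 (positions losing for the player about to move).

0, 2, 4, 14

n :  0  1  2  3  4  5  6  7  8  9 10 11 12 13 14
G :  0  1  0  1  0  1  2  3  2  3  2  3  4  5  0
P-positions are exactly the n with G(n) = 0.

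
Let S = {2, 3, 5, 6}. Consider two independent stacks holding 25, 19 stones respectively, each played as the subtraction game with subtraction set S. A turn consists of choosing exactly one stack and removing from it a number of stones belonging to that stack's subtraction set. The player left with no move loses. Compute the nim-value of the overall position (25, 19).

All stacks use S = {2, 3, 5, 6}:
n :  0  1  2  3  4  5  6  7  8  9 10 11 12 13 14 15 16 17 18 19 20 21 22 23 24 25
G :  0  0  1  1  2  2  3  3  0  0  1  1  2  2  3  3  0  0  1  1  2  2  3  3  0  0
Stack A: G(25) = 0.
Stack B: G(19) = 1.
Combined Grundy value = 0 ⊕ 1 = 1.

1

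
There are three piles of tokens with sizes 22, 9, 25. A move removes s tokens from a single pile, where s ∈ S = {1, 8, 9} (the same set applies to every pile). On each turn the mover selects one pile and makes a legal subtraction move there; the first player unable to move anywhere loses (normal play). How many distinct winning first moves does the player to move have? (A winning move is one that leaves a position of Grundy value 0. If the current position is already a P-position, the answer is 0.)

0

All piles use S = {1, 8, 9}:
n :  0  1  2  3  4  5  6  7  8  9 10 11 12 13 14 15 16 17 18 19 20 21 22 23 24 25
G :  0  1  0  1  0  1  0  1  2  3  2  3  2  3  2  3  0  1  0  1  0  1  0  1  2  3
Pile A: G(22) = 0.
Pile B: G(9) = 3.
Pile C: G(25) = 3.
Combined Grundy value = 0 ⊕ 3 ⊕ 3 = 0.
A winning move leaves total XOR = 0, i.e. changes one component's Grundy value g to g ⊕ X where X is the current total.
Pile A: target g' = 0⊕0 = 0, but every legal move changes the Grundy value (mex property), so 0 moves.
Pile B: target g' = 3⊕0 = 3, but every legal move changes the Grundy value (mex property), so 0 moves.
Pile C: target g' = 3⊕0 = 3, but every legal move changes the Grundy value (mex property), so 0 moves.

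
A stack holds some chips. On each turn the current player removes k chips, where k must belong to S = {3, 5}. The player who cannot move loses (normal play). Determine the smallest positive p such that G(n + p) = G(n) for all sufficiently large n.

8

n :  0  1  2  3  4  5  6  7  8  9 10 11 12 13 14 15 16 17
G :  0  0  0  1  1  1  2  2  0  0  0  1  1  1  2  2  0  0
G(n+8) = G(n) holds for n = 0,…,4 (a full window of length max(S) = 5), so the sequence is purely periodic with period 8.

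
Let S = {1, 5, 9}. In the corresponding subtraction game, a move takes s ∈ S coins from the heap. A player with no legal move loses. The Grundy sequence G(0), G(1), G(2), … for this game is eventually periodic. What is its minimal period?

G(0) = 0
G(1) = mex{0} = 1
G(2) = mex{1} = 0
G(3) = mex{0} = 1
G(4) = mex{1} = 0
G(5) = mex{0,0} = 1
G(6) = mex{1,1} = 0
G(7) = mex{0,0} = 1
G(8) = mex{1,1} = 0
G(9) = mex{0,0,0} = 1
G(10) = mex{1,1,1} = 0
G(11) = mex{0,0,0} = 1
G(12) = mex{1,1,1} = 0
G(13) = mex{0,0,0} = 1
G(14) = mex{1,1,1} = 0
G(n+2) = G(n) holds for n = 0,…,8 (a full window of length max(S) = 9), so the sequence is purely periodic with period 2.

2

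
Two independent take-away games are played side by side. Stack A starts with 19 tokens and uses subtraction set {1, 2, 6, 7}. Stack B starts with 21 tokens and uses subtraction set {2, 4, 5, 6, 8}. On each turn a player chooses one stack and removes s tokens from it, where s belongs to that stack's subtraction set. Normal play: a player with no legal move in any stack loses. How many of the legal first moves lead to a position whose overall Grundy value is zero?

Stack A, S = {1, 2, 6, 7}:
n :  0  1  2  3  4  5  6  7  8  9 10 11 12 13 14 15 16 17 18 19
G :  0  1  2  0  1  2  3  4  0  1  2  0  1  2  3  4  0  1  2  0
G_A(19) = 0.
Stack B, S = {2, 4, 5, 6, 8}:
G(0) = 0
G(1) = mex{} = 0
G(2) = mex{0} = 1
G(3) = mex{0} = 1
G(4) = mex{1,0} = 2
G(5) = mex{1,0,0} = 2
G(6) = mex{2,1,0,0} = 3
G(7) = mex{2,1,1,0} = 3
G(8) = mex{3,2,1,1,0} = 4
G(9) = mex{3,2,2,1,0} = 4
G(10) = mex{4,3,2,2,1} = 0
G(11) = mex{4,3,3,2,1} = 0
G(12) = mex{0,4,3,3,2} = 1
G(13) = mex{0,4,4,3,2} = 1
G(14) = mex{1,0,4,4,3} = 2
G(15) = mex{1,0,0,4,3} = 2
G(16) = mex{2,1,0,0,4} = 3
G(17) = mex{2,1,1,0,4} = 3
G(18) = mex{3,2,1,1,0} = 4
G(19) = mex{3,2,2,1,0} = 4
G(20) = mex{4,3,2,2,1} = 0
G(21) = mex{4,3,3,2,1} = 0
G_B(21) = 0.
Combined Grundy value = 0 ⊕ 0 = 0.
A winning move leaves total XOR = 0, i.e. changes one component's Grundy value g to g ⊕ X where X is the current total.
Stack A: target g' = 0⊕0 = 0, but every legal move changes the Grundy value (mex property), so 0 moves.
Stack B: target g' = 0⊕0 = 0, but every legal move changes the Grundy value (mex property), so 0 moves.

0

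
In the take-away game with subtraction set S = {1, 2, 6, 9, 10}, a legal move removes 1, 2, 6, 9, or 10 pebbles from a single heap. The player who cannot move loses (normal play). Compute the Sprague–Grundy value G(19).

1

G(0) = 0
G(1) = mex{0} = 1
G(2) = mex{1,0} = 2
G(3) = mex{2,1} = 0
G(4) = mex{0,2} = 1
G(5) = mex{1,0} = 2
G(6) = mex{2,1,0} = 3
G(7) = mex{3,2,1} = 0
G(8) = mex{0,3,2} = 1
G(9) = mex{1,0,0,0} = 2
G(10) = mex{2,1,1,1,0} = 3
G(11) = mex{3,2,2,2,1} = 0
G(12) = mex{0,3,3,0,2} = 1
G(13) = mex{1,0,0,1,0} = 2
G(14) = mex{2,1,1,2,1} = 0
G(15) = mex{0,2,2,3,2} = 1
G(16) = mex{1,0,3,0,3} = 2
G(17) = mex{2,1,0,1,0} = 3
G(18) = mex{3,2,1,2,1} = 0
G(19) = mex{0,3,2,3,2} = 1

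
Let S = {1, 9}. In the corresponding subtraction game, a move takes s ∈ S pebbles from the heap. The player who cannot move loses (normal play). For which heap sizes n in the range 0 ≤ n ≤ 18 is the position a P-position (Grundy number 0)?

0, 2, 4, 6, 8, 10, 12, 14, 16, 18

n :  0  1  2  3  4  5  6  7  8  9 10 11 12 13 14 15 16 17 18
G :  0  1  0  1  0  1  0  1  0  1  0  1  0  1  0  1  0  1  0
P-positions are exactly the n with G(n) = 0.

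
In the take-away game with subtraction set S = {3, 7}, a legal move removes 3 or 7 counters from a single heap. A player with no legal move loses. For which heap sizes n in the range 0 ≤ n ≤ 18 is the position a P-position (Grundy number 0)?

0, 1, 2, 6, 10, 11, 12, 16

n :  0  1  2  3  4  5  6  7  8  9 10 11 12 13 14 15 16 17 18
G :  0  0  0  1  1  1  0  2  2  1  0  0  0  1  1  1  0  2  2
P-positions are exactly the n with G(n) = 0.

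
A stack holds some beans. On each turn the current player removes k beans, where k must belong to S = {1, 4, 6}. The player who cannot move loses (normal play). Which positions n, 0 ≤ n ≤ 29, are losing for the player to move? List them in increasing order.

0, 2, 5, 7, 10, 12, 15, 17, 20, 22, 25, 27

G(0) = 0
G(1) = mex{0} = 1
G(2) = mex{1} = 0
G(3) = mex{0} = 1
G(4) = mex{1,0} = 2
G(5) = mex{2,1} = 0
G(6) = mex{0,0,0} = 1
G(7) = mex{1,1,1} = 0
G(8) = mex{0,2,0} = 1
G(9) = mex{1,0,1} = 2
G(10) = mex{2,1,2} = 0
G(11) = mex{0,0,0} = 1
G(12) = mex{1,1,1} = 0
G(13) = mex{0,2,0} = 1
G(14) = mex{1,0,1} = 2
G(15) = mex{2,1,2} = 0
G(16) = mex{0,0,0} = 1
G(17) = mex{1,1,1} = 0
G(18) = mex{0,2,0} = 1
G(19) = mex{1,0,1} = 2
G(20) = mex{2,1,2} = 0
G(21) = mex{0,0,0} = 1
G(22) = mex{1,1,1} = 0
G(23) = mex{0,2,0} = 1
G(24) = mex{1,0,1} = 2
G(25) = mex{2,1,2} = 0
G(26) = mex{0,0,0} = 1
G(27) = mex{1,1,1} = 0
G(28) = mex{0,2,0} = 1
G(29) = mex{1,0,1} = 2
P-positions are exactly the n with G(n) = 0.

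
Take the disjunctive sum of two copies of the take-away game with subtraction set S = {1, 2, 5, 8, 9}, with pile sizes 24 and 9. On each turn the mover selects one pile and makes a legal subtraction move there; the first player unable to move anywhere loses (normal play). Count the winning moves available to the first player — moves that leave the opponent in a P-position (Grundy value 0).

All piles use S = {1, 2, 5, 8, 9}:
G(0) = 0
G(1) = mex{0} = 1
G(2) = mex{1,0} = 2
G(3) = mex{2,1} = 0
G(4) = mex{0,2} = 1
G(5) = mex{1,0,0} = 2
G(6) = mex{2,1,1} = 0
G(7) = mex{0,2,2} = 1
G(8) = mex{1,0,0,0} = 2
G(9) = mex{2,1,1,1,0} = 3
G(10) = mex{3,2,2,2,1} = 0
G(11) = mex{0,3,0,0,2} = 1
G(12) = mex{1,0,1,1,0} = 2
G(13) = mex{2,1,2,2,1} = 0
G(14) = mex{0,2,3,0,2} = 1
G(15) = mex{1,0,0,1,0} = 2
G(16) = mex{2,1,1,2,1} = 0
G(17) = mex{0,2,2,3,2} = 1
G(18) = mex{1,0,0,0,3} = 2
G(19) = mex{2,1,1,1,0} = 3
G(20) = mex{3,2,2,2,1} = 0
G(21) = mex{0,3,0,0,2} = 1
G(22) = mex{1,0,1,1,0} = 2
G(23) = mex{2,1,2,2,1} = 0
G(24) = mex{0,2,3,0,2} = 1
Pile A: G(24) = 1.
Pile B: G(9) = 3.
Combined Grundy value = 1 ⊕ 3 = 2.
A winning move leaves total XOR = 0, i.e. changes one component's Grundy value g to g ⊕ X where X is the current total.
Pile A: need g' = 1⊕2 = 3. Options: 24−1→G=0, 24−2→G=2, 24−5→G=3, 24−8→G=0, 24−9→G=2. Hits: 1.
Pile B: need g' = 3⊕2 = 1. Options: 9−1→G=2, 9−2→G=1, 9−5→G=1, 9−8→G=1, 9−9→G=0. Hits: 3.

4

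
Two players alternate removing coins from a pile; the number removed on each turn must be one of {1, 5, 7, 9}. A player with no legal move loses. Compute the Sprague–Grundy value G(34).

0

n :  0  1  2  3  4  5  6  7  8  9 10 11 12 13 14 15 16 17 18 19 20 21 22 23 24 25 26 27 28 29 30 31 32 33 34
G :  0  1  0  1  0  1  0  1  0  1  0  1  0  1  0  1  0  1  0  1  0  1  0  1  0  1  0  1  0  1  0  1  0  1  0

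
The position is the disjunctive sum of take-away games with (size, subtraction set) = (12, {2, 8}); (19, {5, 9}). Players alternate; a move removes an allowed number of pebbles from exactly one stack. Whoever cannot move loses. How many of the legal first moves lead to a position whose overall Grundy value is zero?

Stack A, S = {2, 8}:
G(0) = 0
G(1) = mex{} = 0
G(2) = mex{0} = 1
G(3) = mex{0} = 1
G(4) = mex{1} = 0
G(5) = mex{1} = 0
G(6) = mex{0} = 1
G(7) = mex{0} = 1
G(8) = mex{1,0} = 2
G(9) = mex{1,0} = 2
G(10) = mex{2,1} = 0
G(11) = mex{2,1} = 0
G(12) = mex{0,0} = 1
G_A(12) = 1.
Stack B, S = {5, 9}:
G(0) = 0
G(1) = mex{} = 0
G(2) = mex{} = 0
G(3) = mex{} = 0
G(4) = mex{} = 0
G(5) = mex{0} = 1
G(6) = mex{0} = 1
G(7) = mex{0} = 1
G(8) = mex{0} = 1
G(9) = mex{0,0} = 1
G(10) = mex{1,0} = 2
G(11) = mex{1,0} = 2
G(12) = mex{1,0} = 2
G(13) = mex{1,0} = 2
G(14) = mex{1,1} = 0
G(15) = mex{2,1} = 0
G(16) = mex{2,1} = 0
G(17) = mex{2,1} = 0
G(18) = mex{2,1} = 0
G(19) = mex{0,2} = 1
G_B(19) = 1.
Combined Grundy value = 1 ⊕ 1 = 0.
A winning move leaves total XOR = 0, i.e. changes one component's Grundy value g to g ⊕ X where X is the current total.
Stack A: target g' = 1⊕0 = 1, but every legal move changes the Grundy value (mex property), so 0 moves.
Stack B: target g' = 1⊕0 = 1, but every legal move changes the Grundy value (mex property), so 0 moves.

0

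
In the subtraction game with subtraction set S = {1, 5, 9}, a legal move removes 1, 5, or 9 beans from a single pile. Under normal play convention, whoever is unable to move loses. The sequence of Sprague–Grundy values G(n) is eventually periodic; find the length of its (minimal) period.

G(0) = 0
G(1) = mex{0} = 1
G(2) = mex{1} = 0
G(3) = mex{0} = 1
G(4) = mex{1} = 0
G(5) = mex{0,0} = 1
G(6) = mex{1,1} = 0
G(7) = mex{0,0} = 1
G(8) = mex{1,1} = 0
G(9) = mex{0,0,0} = 1
G(10) = mex{1,1,1} = 0
G(11) = mex{0,0,0} = 1
G(12) = mex{1,1,1} = 0
G(13) = mex{0,0,0} = 1
G(14) = mex{1,1,1} = 0
G(n+2) = G(n) holds for n = 0,…,8 (a full window of length max(S) = 9), so the sequence is purely periodic with period 2.

2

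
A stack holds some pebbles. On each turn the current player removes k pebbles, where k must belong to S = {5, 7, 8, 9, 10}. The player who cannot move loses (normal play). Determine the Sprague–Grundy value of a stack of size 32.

G(0) = 0
G(1) = mex{} = 0
G(2) = mex{} = 0
G(3) = mex{} = 0
G(4) = mex{} = 0
G(5) = mex{0} = 1
G(6) = mex{0} = 1
G(7) = mex{0,0} = 1
G(8) = mex{0,0,0} = 1
G(9) = mex{0,0,0,0} = 1
G(10) = mex{1,0,0,0,0} = 2
G(11) = mex{1,0,0,0,0} = 2
G(12) = mex{1,1,0,0,0} = 2
G(13) = mex{1,1,1,0,0} = 2
G(14) = mex{1,1,1,1,0} = 2
G(15) = mex{2,1,1,1,1} = 0
G(16) = mex{2,1,1,1,1} = 0
G(17) = mex{2,2,1,1,1} = 0
G(18) = mex{2,2,2,1,1} = 0
G(19) = mex{2,2,2,2,1} = 0
G(20) = mex{0,2,2,2,2} = 1
G(21) = mex{0,2,2,2,2} = 1
G(22) = mex{0,0,2,2,2} = 1
G(23) = mex{0,0,0,2,2} = 1
G(24) = mex{0,0,0,0,2} = 1
G(25) = mex{1,0,0,0,0} = 2
G(26) = mex{1,0,0,0,0} = 2
G(27) = mex{1,1,0,0,0} = 2
G(28) = mex{1,1,1,0,0} = 2
G(29) = mex{1,1,1,1,0} = 2
G(30) = mex{2,1,1,1,1} = 0
G(31) = mex{2,1,1,1,1} = 0
G(32) = mex{2,2,1,1,1} = 0

0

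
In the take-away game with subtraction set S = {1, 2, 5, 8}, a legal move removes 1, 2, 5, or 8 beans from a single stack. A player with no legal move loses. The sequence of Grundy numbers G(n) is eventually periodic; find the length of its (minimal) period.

3

G(0) = 0
G(1) = mex{0} = 1
G(2) = mex{1,0} = 2
G(3) = mex{2,1} = 0
G(4) = mex{0,2} = 1
G(5) = mex{1,0,0} = 2
G(6) = mex{2,1,1} = 0
G(7) = mex{0,2,2} = 1
G(8) = mex{1,0,0,0} = 2
G(9) = mex{2,1,1,1} = 0
G(10) = mex{0,2,2,2} = 1
G(11) = mex{1,0,0,0} = 2
G(12) = mex{2,1,1,1} = 0
G(13) = mex{0,2,2,2} = 1
G(14) = mex{1,0,0,0} = 2
G(n+3) = G(n) holds for n = 0,…,7 (a full window of length max(S) = 8), so the sequence is purely periodic with period 3.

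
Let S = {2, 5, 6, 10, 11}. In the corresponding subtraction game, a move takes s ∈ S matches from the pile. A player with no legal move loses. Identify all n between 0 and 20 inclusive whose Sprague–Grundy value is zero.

G(0) = 0
G(1) = mex{} = 0
G(2) = mex{0} = 1
G(3) = mex{0} = 1
G(4) = mex{1} = 0
G(5) = mex{1,0} = 2
G(6) = mex{0,0,0} = 1
G(7) = mex{2,1,0} = 3
G(8) = mex{1,1,1} = 0
G(9) = mex{3,0,1} = 2
G(10) = mex{0,2,0,0} = 1
G(11) = mex{2,1,2,0,0} = 3
G(12) = mex{1,3,1,1,0} = 2
G(13) = mex{3,0,3,1,1} = 2
G(14) = mex{2,2,0,0,1} = 3
G(15) = mex{2,1,2,2,0} = 3
G(16) = mex{3,3,1,1,2} = 0
G(17) = mex{3,2,3,3,1} = 0
G(18) = mex{0,2,2,0,3} = 1
G(19) = mex{0,3,2,2,0} = 1
G(20) = mex{1,3,3,1,2} = 0
P-positions are exactly the n with G(n) = 0.

0, 1, 4, 8, 16, 17, 20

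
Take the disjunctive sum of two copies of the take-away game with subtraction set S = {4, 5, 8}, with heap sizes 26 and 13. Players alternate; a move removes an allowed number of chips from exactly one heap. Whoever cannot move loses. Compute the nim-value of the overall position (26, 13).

0

All heaps use S = {4, 5, 8}:
n :  0  1  2  3  4  5  6  7  8  9 10 11 12 13 14 15 16 17 18 19 20 21 22 23 24 25 26
G :  0  0  0  0  1  1  1  1  2  2  2  2  0  0  0  0  1  1  1  1  2  2  2  2  0  0  0
Heap A: G(26) = 0.
Heap B: G(13) = 0.
Combined Grundy value = 0 ⊕ 0 = 0.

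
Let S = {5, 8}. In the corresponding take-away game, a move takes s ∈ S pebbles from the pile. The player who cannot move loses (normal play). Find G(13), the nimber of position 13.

0

n :  0  1  2  3  4  5  6  7  8  9 10 11 12 13
G :  0  0  0  0  0  1  1  1  1  1  2  2  2  0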